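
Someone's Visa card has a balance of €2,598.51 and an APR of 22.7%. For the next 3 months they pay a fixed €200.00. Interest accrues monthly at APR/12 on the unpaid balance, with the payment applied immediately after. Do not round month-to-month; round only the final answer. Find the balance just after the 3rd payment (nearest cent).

Monthly rate r = 22.7%/12 = 1.89167% = 0.0189167.
Each month: B ← B·(1+r) − €200.00.
Month 1: interest €49.16; balance after payment €2,447.67.
Month 2: interest €46.30; balance after payment €2,293.97.
Month 3: interest €43.39; balance after payment €2,137.36.

€2,137.36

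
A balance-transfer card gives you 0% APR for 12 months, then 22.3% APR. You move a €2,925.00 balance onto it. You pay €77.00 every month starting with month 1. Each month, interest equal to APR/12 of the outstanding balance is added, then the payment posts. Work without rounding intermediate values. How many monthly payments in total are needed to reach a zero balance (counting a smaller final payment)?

Promo months 1–12 at r₀ = 0%/12 = 0; months 13+ at r₁ = 22.3%/12 = 0.0185833.
After month 12 (no interest yet): B = €2,925.00 − 12·€77.00 = €2,001.00.
Then at r₁ with €77.00/mo: n₂ = −ln(1 − r₁·B/P)/ln(1+r₁) ≈ 35.82 → 36 more payments.

48 payments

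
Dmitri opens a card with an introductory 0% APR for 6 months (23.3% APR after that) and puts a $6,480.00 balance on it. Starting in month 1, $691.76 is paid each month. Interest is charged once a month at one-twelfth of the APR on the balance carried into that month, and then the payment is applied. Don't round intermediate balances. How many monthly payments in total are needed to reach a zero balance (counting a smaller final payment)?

10 months

Promo months 1–6 at r₀ = 0%/12 = 0; months 7+ at r₁ = 23.3%/12 = 0.0194167.
After month 6 (no interest yet): B = $6,480.00 − 6·$691.76 = $2,329.44.
Then at r₁ with $691.76/mo: n₂ = −ln(1 − r₁·B/P)/ln(1+r₁) ≈ 3.52 → 4 more payments.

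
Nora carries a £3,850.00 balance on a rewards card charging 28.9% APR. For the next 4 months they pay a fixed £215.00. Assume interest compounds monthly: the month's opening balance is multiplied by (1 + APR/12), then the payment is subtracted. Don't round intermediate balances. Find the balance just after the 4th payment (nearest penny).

Monthly rate r = 28.9%/12 = 2.40833% = 0.0240833.
Each month: B ← B·(1+r) − £215.00.
Month 1: interest £92.72; balance after payment £3,727.72.
Month 2: interest £89.78; balance after payment £3,602.50.
Month 3: interest £86.76; balance after payment £3,474.26.
Month 4: interest £83.67; balance after payment £3,342.93.

£3,342.93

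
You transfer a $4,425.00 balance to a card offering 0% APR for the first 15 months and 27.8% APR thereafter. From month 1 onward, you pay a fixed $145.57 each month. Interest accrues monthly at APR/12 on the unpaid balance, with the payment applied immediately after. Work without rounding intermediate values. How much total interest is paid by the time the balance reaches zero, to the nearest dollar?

$563

Promo months 1–15 at r₀ = 0%/12 = 0; months 16+ at r₁ = 27.8%/12 = 0.0231667.
After month 15 (no interest yet): B = $4,425.00 − 15·$145.57 = $2,241.45.
Then at r₁ with $145.57/mo: n₂ = −ln(1 − r₁·B/P)/ln(1+r₁) ≈ 19.26 → 20 more payments.
Total paid = 34·$145.57 + $38.59 = $4,987.97; interest = $4,987.97 − $4,425.00 = $562.97.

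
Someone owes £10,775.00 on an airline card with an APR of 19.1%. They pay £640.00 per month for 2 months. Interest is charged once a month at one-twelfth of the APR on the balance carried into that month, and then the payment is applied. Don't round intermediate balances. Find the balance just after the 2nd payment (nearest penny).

£9,830.55

Monthly rate r = 19.1%/12 = 1.59167% = 0.0159167.
Each month: B ← B·(1+r) − £640.00.
Month 1: interest £171.50; balance after payment £10,306.50.
Month 2: interest £164.05; balance after payment £9,830.55.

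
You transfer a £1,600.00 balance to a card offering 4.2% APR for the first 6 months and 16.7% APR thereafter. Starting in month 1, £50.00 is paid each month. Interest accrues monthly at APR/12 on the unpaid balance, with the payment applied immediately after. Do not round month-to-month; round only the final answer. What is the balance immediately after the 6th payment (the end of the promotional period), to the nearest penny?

Promo months 1–6 at r₀ = 4.2%/12 = 0.0035; months 7+ at r₁ = 16.7%/12 = 0.0139167.
After month 6: iterate B ← B·(1+r₀) − £50.00 for 6 months → £1,331.26.

£1,331.26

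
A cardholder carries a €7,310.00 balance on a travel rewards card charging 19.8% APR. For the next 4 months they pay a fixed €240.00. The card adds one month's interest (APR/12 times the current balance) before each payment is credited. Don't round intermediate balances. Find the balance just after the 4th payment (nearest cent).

€6,820.51

Monthly rate r = 19.8%/12 = 1.65% = 0.0165.
Each month: B ← B·(1+r) − €240.00.
Month 1: interest €120.62; balance after payment €7,190.61.
Month 2: interest €118.65; balance after payment €7,069.26.
Month 3: interest €116.64; balance after payment €6,945.90.
Month 4: interest €114.61; balance after payment €6,820.51.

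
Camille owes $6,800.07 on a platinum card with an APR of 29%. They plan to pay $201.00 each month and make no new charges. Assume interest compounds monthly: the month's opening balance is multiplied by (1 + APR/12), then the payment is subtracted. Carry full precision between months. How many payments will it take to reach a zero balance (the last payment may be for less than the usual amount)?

72 payments

Monthly rate r = 29%/12 = 2.41667% = 0.0241667.
Recurrence: B ← B·(1+r) − $201.00.
Month 1: interest $164.34; balance after payment $6,763.41.
Month 2: interest $163.45; balance after payment $6,725.85.
Closed form: n = −ln(1 − rB₀/P)/ln(1+r) = −ln(0.18241)/ln(1.02417) ≈ 71.254, so the balance reaches zero during payment 72.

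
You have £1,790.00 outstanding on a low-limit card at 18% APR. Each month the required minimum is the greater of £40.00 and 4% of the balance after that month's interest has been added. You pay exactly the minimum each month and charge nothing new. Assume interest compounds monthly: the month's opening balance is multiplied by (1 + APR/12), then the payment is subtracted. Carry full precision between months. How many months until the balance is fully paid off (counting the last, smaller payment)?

Monthly rate r = 18%/12 = 1.5% = 0.015.
While 4% of the post-interest balance exceeds £40.00, each month B ← (B·(1+r))·(1 − 0.04), i.e. B shrinks by the factor (1+r)·0.96 = 0.9744.
This holds for months 1–24. Entering month 25 the balance is £960.61; 4% of the post-interest balance is now below £40.00, so the flat £40.00 minimum applies from here.
From month 25 a fixed £40.00 at rate r clears £960.61 in 30 more payments. Total: 24 + 30 = 54 months.

54 months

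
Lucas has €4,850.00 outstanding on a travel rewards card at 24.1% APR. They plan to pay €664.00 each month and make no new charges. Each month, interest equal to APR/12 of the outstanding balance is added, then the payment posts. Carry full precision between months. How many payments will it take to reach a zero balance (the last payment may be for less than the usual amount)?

Monthly rate r = 24.1%/12 = 2.00833% = 0.0200833.
Recurrence: B ← B·(1+r) − €664.00.
Month 1: interest €97.40; balance after payment €4,283.40.
Month 2: interest €86.03; balance after payment €3,705.43.
Closed form: n = −ln(1 − rB₀/P)/ln(1+r) = −ln(0.85331)/ln(1.02008) ≈ 7.978, so the balance reaches zero during payment 8.

8 months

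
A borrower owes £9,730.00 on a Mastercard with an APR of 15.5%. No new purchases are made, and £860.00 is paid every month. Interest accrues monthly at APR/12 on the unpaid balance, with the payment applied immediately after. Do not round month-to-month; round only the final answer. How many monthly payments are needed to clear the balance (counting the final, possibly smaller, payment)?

Monthly rate r = 15.5%/12 = 1.29167% = 0.0129167.
Recurrence: B ← B·(1+r) − £860.00.
Month 1: interest £125.68; balance after payment £8,995.68.
Month 2: interest £116.19; balance after payment £8,251.87.
Closed form: n = −ln(1 − rB₀/P)/ln(1+r) = −ln(0.85386)/ln(1.01292) ≈ 12.310, so the balance reaches zero during payment 13.

13 payments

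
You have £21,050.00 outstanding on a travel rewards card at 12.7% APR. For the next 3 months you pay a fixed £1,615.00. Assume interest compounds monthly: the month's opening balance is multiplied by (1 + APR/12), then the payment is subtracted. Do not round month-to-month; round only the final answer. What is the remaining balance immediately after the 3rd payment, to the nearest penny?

£16,828.98

Monthly rate r = 12.7%/12 = 1.05833% = 0.0105833.
Each month: B ← B·(1+r) − £1,615.00.
Month 1: interest £222.78; balance after payment £19,657.78.
Month 2: interest £208.04; balance after payment £18,250.82.
Month 3: interest £193.15; balance after payment £16,828.98.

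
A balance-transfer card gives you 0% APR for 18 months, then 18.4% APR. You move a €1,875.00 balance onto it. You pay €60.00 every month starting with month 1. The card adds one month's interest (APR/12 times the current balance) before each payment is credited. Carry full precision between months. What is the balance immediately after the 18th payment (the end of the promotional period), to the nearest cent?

€795.00

Promo months 1–18 at r₀ = 0%/12 = 0; months 19+ at r₁ = 18.4%/12 = 0.0153333.
After month 18 (no interest yet): B = €1,875.00 − 18·€60.00 = €795.00.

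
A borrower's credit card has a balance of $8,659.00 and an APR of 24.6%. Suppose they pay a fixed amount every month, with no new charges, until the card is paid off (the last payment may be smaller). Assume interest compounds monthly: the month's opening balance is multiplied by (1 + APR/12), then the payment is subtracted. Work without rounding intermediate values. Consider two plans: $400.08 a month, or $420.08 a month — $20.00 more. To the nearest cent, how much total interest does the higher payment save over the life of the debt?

$193.64

Monthly rate r = 24.6%/12 = 2.05% = 0.0205.
At $400.08/mo: n = ⌈−ln(1 − rB₀/P)/ln(1+r)⌉ = 29 payments (last $359.68); total interest = total paid − $8,659.00 = $2,902.92.
At $420.08/mo: 28 payments (last $26.12); total interest $2,709.28.
Interest saved = $2,902.92 − $2,709.28 = $193.64.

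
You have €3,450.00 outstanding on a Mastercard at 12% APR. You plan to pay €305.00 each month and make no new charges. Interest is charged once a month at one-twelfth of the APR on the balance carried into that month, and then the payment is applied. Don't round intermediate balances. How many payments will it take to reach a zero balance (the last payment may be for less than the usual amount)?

Monthly rate r = 12%/12 = 1% = 0.01.
Recurrence: B ← B·(1+r) − €305.00.
Month 1: interest €34.50; balance after payment €3,179.50.
Month 2: interest €31.80; balance after payment €2,906.30.
Closed form: n = −ln(1 − rB₀/P)/ln(1+r) = −ln(0.88689)/ln(1.01) ≈ 12.064, so the balance reaches zero during payment 13.

13 payments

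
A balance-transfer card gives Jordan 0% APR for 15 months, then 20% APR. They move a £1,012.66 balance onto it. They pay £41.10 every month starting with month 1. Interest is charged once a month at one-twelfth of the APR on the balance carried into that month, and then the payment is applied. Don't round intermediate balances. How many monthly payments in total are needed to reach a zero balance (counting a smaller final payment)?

26 months

Promo months 1–15 at r₀ = 0%/12 = 0; months 16+ at r₁ = 20%/12 = 0.0166667.
After month 15 (no interest yet): B = £1,012.66 − 15·£41.10 = £396.16.
Then at r₁ with £41.10/mo: n₂ = −ln(1 − r₁·B/P)/ln(1+r₁) ≈ 10.59 → 11 more payments.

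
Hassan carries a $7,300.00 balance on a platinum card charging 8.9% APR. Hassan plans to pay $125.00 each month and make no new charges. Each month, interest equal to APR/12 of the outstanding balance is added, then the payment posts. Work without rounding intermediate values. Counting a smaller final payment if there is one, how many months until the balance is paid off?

Monthly rate r = 8.9%/12 = 0.741667% = 0.00741667.
Recurrence: B ← B·(1+r) − $125.00.
Month 1: interest $54.14; balance after payment $7,229.14.
Month 2: interest $53.62; balance after payment $7,157.76.
Closed form: n = −ln(1 − rB₀/P)/ln(1+r) = −ln(0.56687)/ln(1.00742) ≈ 76.818, so the balance reaches zero during payment 77.

77 payments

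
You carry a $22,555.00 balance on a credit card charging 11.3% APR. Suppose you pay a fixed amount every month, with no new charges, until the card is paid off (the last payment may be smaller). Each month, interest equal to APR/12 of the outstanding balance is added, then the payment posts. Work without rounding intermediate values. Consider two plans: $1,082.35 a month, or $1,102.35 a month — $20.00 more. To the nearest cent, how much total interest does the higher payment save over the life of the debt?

Monthly rate r = 11.3%/12 = 0.941667% = 0.00941667.
At $1,082.35/mo: n = ⌈−ln(1 − rB₀/P)/ln(1+r)⌉ = 24 payments (last $333.21); total interest = total paid − $22,555.00 = $2,672.26.
At $1,102.35/mo: 23 payments (last $921.51); total interest $2,618.21.
Interest saved = $2,672.26 − $2,618.21 = $54.05.

$54.05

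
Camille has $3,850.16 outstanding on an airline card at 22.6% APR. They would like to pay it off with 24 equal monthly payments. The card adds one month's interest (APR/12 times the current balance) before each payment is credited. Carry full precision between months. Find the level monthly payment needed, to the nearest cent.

Monthly rate r = 22.6%/12 = 1.88333% = 0.0188333.
Level-payment amortization: P = B₀·r / (1 − (1+r)^(−n)) = 3850.16·0.0188333 / (1 − 1.01883^(−24)).
Denominator 1 − (1+r)^(−24) = 0.360965198.
P = 72.5113 / 0.360965198 ≈ 200.88.

$200.88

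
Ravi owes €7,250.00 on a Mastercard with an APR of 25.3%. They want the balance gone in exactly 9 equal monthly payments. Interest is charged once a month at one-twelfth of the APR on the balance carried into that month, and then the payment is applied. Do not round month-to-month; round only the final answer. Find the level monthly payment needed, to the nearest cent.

Monthly rate r = 25.3%/12 = 2.10833% = 0.0210833.
Level-payment amortization: P = B₀·r / (1 − (1+r)^(−n)) = 7250.00·0.0210833 / (1 − 1.02108^(−9)).
Denominator 1 − (1+r)^(−9) = 0.17120082.
P = 152.854 / 0.17120082 ≈ 892.84.

€892.84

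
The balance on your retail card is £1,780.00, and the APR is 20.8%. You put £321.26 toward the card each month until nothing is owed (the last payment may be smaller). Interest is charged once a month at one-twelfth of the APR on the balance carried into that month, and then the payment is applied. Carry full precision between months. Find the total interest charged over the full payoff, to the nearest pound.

£108

Monthly rate r = 20.8%/12 = 1.73333% = 0.0173333.
Payoff takes n = ⌈−ln(1 − rB₀/P)/ln(1+r)⌉ = ⌈5.875⌉ = 6 payments; the last is £281.55.
Total paid = 5·£321.26 + £281.55 = £1,887.85.
Total interest = total paid − principal = £1,887.85 − £1,780.00 = £107.85.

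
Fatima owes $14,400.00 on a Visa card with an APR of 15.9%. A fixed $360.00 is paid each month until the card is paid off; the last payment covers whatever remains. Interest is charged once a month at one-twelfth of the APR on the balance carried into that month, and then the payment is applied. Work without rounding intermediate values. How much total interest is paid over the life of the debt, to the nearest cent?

$6,249.97

Monthly rate r = 15.9%/12 = 1.325% = 0.01325.
Payoff takes n = ⌈−ln(1 − rB₀/P)/ln(1+r)⌉ = ⌈57.360⌉ = 58 payments; the last is $129.97.
Total paid = 57·$360.00 + $129.97 = $20,649.97.
Total interest = total paid − principal = $20,649.97 − $14,400.00 = $6,249.97.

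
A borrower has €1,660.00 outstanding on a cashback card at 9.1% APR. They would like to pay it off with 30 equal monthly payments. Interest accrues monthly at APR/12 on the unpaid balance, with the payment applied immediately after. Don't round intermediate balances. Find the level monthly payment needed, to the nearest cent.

Monthly rate r = 9.1%/12 = 0.758333% = 0.00758333.
Level-payment amortization: P = B₀·r / (1 − (1+r)^(−n)) = 1660.00·0.00758333 / (1 − 1.00758^(−30)).
Denominator 1 − (1+r)^(−30) = 0.202793655.
P = 12.5883 / 0.202793655 ≈ 62.07.

€62.07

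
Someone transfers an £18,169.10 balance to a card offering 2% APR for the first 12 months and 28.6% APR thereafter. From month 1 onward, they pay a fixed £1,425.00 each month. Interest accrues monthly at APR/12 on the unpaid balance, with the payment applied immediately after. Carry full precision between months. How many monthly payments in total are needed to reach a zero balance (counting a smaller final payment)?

13 payments

Promo months 1–12 at r₀ = 2%/12 = 0.00166667; months 13+ at r₁ = 28.6%/12 = 0.0238333.
After month 12: iterate B ← B·(1+r₀) − £1,425.00 for 12 months → £1,278.21.
Then at r₁ with £1,425.00/mo: n₂ = −ln(1 − r₁·B/P)/ln(1+r₁) ≈ 0.92 → 1 more payments.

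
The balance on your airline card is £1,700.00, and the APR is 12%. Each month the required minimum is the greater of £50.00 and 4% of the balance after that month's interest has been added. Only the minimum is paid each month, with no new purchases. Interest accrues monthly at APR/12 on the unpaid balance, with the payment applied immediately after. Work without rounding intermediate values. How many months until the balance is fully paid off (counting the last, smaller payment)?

Monthly rate r = 12%/12 = 1% = 0.01.
While 4% of the post-interest balance exceeds £50.00, each month B ← (B·(1+r))·(1 − 0.04), i.e. B shrinks by the factor (1+r)·0.96 = 0.9696.
This holds for months 1–11. Entering month 12 the balance is £1,210.51; 4% of the post-interest balance is now below £50.00, so the flat £50.00 minimum applies from here.
From month 12 a fixed £50.00 at rate r clears £1,210.51 in 28 more payments. Total: 11 + 28 = 39 months.

39 months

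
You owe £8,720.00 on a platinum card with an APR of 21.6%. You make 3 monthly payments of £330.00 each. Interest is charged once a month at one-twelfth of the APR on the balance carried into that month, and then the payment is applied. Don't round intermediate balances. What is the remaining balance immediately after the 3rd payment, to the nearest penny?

£8,191.48

Monthly rate r = 21.6%/12 = 1.8% = 0.018.
Each month: B ← B·(1+r) − £330.00.
Month 1: interest £156.96; balance after payment £8,546.96.
Month 2: interest £153.85; balance after payment £8,370.81.
Month 3: interest £150.67; balance after payment £8,191.48.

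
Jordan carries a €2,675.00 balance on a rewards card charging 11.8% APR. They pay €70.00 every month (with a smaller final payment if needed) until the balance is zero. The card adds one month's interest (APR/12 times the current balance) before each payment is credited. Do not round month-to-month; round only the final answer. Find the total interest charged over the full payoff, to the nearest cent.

Monthly rate r = 11.8%/12 = 0.983333% = 0.00983333.
Payoff takes n = ⌈−ln(1 − rB₀/P)/ln(1+r)⌉ = ⌈48.158⌉ = 49 payments; the last is €11.12.
Total paid = 48·€70.00 + €11.12 = €3,371.12.
Total interest = total paid − principal = €3,371.12 − €2,675.00 = €696.12.

€696.12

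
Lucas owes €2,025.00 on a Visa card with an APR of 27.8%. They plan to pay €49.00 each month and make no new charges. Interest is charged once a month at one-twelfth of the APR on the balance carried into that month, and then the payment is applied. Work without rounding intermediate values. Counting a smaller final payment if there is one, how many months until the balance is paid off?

138 months

Monthly rate r = 27.8%/12 = 2.31667% = 0.0231667.
Recurrence: B ← B·(1+r) − €49.00.
Month 1: interest €46.91; balance after payment €2,022.91.
Month 2: interest €46.86; balance after payment €2,020.78.
Closed form: n = −ln(1 − rB₀/P)/ln(1+r) = −ln(0.042602)/ln(1.02317) ≈ 137.796, so the balance reaches zero during payment 138.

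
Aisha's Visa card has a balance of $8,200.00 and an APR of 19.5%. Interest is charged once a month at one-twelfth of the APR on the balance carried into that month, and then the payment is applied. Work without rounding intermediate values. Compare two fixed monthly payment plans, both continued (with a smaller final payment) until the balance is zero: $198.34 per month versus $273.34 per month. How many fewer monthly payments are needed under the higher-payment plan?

28 fewer payments

Monthly rate r = 19.5%/12 = 1.625% = 0.01625.
At $198.34/mo: n = ⌈−ln(1 − rB₀/P)/ln(1+r)⌉ = 70 payments (last $24.47); total interest = total paid − $8,200.00 = $5,509.93.
At $273.34/mo: 42 payments (last $128.35); total interest $3,135.29.
Payments saved = 70 − 42 = 28.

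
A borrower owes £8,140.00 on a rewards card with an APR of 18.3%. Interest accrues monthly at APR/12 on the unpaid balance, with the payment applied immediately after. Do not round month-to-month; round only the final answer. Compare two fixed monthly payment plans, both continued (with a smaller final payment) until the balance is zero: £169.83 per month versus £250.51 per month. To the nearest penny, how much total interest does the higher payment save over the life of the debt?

Monthly rate r = 18.3%/12 = 1.525% = 0.01525.
At £169.83/mo: n = ⌈−ln(1 − rB₀/P)/ln(1+r)⌉ = 87 payments (last £126.02); total interest = total paid − £8,140.00 = £6,591.40.
At £250.51/mo: 46 payments (last £52.87); total interest £3,185.82.
Interest saved = £6,591.40 − £3,185.82 = £3,405.58.

£3,405.58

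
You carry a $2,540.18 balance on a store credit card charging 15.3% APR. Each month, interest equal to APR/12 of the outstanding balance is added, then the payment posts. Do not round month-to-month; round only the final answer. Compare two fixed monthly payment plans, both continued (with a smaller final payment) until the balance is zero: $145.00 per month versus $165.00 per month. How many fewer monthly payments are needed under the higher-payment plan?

2 fewer payments

Monthly rate r = 15.3%/12 = 1.275% = 0.01275.
At $145.00/mo: n = ⌈−ln(1 − rB₀/P)/ln(1+r)⌉ = 20 payments (last $138.07); total interest = total paid − $2,540.18 = $352.89.
At $165.00/mo: 18 payments (last $40.99); total interest $305.81.
Payments saved = 20 − 18 = 2.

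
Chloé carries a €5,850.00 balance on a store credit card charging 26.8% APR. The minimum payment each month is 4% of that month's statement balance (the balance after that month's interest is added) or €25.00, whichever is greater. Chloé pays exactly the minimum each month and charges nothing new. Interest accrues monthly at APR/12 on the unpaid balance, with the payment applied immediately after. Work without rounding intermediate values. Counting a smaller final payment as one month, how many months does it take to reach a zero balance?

157 months

Monthly rate r = 26.8%/12 = 2.23333% = 0.0223333.
While 4% of the post-interest balance exceeds €25.00, each month B ← (B·(1+r))·(1 − 0.04), i.e. B shrinks by the factor (1+r)·0.96 = 0.98144.
This holds for months 1–121. Entering month 122 the balance is €606.28; 4% of the post-interest balance is now below €25.00, so the flat €25.00 minimum applies from here.
From month 122 a fixed €25.00 at rate r clears €606.28 in 36 more payments. Total: 121 + 36 = 157 months.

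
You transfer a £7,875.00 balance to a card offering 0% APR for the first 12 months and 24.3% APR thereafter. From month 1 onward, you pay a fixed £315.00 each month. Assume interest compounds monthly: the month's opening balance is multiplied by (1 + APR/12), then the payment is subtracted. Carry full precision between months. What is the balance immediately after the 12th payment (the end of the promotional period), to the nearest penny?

£4,095.00

Promo months 1–12 at r₀ = 0%/12 = 0; months 13+ at r₁ = 24.3%/12 = 0.02025.
After month 12 (no interest yet): B = £7,875.00 − 12·£315.00 = £4,095.00.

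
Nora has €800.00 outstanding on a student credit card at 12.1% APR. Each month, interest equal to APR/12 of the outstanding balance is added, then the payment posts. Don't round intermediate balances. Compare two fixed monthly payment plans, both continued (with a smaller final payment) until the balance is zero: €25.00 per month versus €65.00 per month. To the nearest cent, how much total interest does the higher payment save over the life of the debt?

€112.28

Monthly rate r = 12.1%/12 = 1.00833% = 0.0100833.
At €25.00/mo: n = ⌈−ln(1 − rB₀/P)/ln(1+r)⌉ = 39 payments (last €20.81); total interest = total paid − €800.00 = €170.81.
At €65.00/mo: 14 payments (last €13.53); total interest €58.53.
Interest saved = €170.81 − €58.53 = €112.28.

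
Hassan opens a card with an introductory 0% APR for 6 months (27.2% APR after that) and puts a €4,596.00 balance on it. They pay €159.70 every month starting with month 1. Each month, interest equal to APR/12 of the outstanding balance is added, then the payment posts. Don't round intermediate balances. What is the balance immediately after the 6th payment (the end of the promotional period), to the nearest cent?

Promo months 1–6 at r₀ = 0%/12 = 0; months 7+ at r₁ = 27.2%/12 = 0.0226667.
After month 6 (no interest yet): B = €4,596.00 − 6·€159.70 = €3,637.80.

€3,637.80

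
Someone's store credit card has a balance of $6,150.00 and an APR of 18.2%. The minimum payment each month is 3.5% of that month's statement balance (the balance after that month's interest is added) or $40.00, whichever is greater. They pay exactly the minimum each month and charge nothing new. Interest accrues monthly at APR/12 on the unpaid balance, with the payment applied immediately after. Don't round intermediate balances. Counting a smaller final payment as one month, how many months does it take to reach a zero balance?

120 months

Monthly rate r = 18.2%/12 = 1.51667% = 0.0151667.
While 3.5% of the post-interest balance exceeds $40.00, each month B ← (B·(1+r))·(1 − 0.035), i.e. B shrinks by the factor (1+r)·0.965 = 0.97964.
This holds for months 1–83. Entering month 84 the balance is $1,114.92; 3.5% of the post-interest balance is now below $40.00, so the flat $40.00 minimum applies from here.
From month 84 a fixed $40.00 at rate r clears $1,114.92 in 37 more payments. Total: 83 + 37 = 120 months.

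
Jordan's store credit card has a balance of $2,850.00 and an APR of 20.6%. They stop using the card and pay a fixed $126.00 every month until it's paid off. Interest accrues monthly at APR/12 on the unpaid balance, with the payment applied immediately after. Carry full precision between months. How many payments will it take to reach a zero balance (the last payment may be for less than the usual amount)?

29 months

Monthly rate r = 20.6%/12 = 1.71667% = 0.0171667.
Recurrence: B ← B·(1+r) − $126.00.
Month 1: interest $48.92; balance after payment $2,772.93.
Month 2: interest $47.60; balance after payment $2,694.53.
Closed form: n = −ln(1 − rB₀/P)/ln(1+r) = −ln(0.61171)/ln(1.01717) ≈ 28.876, so the balance reaches zero during payment 29.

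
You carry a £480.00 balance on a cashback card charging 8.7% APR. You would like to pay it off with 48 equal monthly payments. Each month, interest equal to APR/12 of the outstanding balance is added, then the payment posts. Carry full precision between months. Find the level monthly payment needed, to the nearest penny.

Monthly rate r = 8.7%/12 = 0.725% = 0.00725.
Level-payment amortization: P = B₀·r / (1 − (1+r)^(−n)) = 480.00·0.00725 / (1 − 1.00725^(−48)).
Denominator 1 − (1+r)^(−48) = 0.293014105.
P = 3.48 / 0.293014105 ≈ 11.88.

£11.88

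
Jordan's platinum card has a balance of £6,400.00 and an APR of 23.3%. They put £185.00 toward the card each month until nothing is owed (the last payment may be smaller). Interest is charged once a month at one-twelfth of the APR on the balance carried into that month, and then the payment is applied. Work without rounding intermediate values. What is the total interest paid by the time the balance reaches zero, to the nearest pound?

£4,316

Monthly rate r = 23.3%/12 = 1.94167% = 0.0194167.
Payoff takes n = ⌈−ln(1 − rB₀/P)/ln(1+r)⌉ = ⌈57.921⌉ = 58 payments; the last is £170.60.
Total paid = 57·£185.00 + £170.60 = £10,715.60.
Total interest = total paid − principal = £10,715.60 − £6,400.00 = £4,315.60.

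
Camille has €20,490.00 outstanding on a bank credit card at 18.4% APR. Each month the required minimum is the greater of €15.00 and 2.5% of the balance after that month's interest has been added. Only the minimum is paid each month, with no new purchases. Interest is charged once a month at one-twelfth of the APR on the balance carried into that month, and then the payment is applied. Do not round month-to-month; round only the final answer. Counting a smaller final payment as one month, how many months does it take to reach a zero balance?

Monthly rate r = 18.4%/12 = 1.53333% = 0.0153333.
While 2.5% of the post-interest balance exceeds €15.00, each month B ← (B·(1+r))·(1 − 0.025), i.e. B shrinks by the factor (1+r)·0.975 = 0.98995.
This holds for months 1–352. Entering month 353 the balance is €585.34; 2.5% of the post-interest balance is now below €15.00, so the flat €15.00 minimum applies from here.
From month 353 a fixed €15.00 at rate r clears €585.34 in 60 more payments. Total: 352 + 60 = 412 months.

412 months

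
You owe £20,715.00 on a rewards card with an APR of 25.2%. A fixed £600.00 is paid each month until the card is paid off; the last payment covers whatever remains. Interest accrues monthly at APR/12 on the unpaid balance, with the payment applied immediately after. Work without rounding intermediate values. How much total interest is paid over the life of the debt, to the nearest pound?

£16,560

Monthly rate r = 25.2%/12 = 2.1% = 0.021.
Payoff takes n = ⌈−ln(1 − rB₀/P)/ln(1+r)⌉ = ⌈62.123⌉ = 63 payments; the last is £74.52.
Total paid = 62·£600.00 + £74.52 = £37,274.52.
Total interest = total paid − principal = £37,274.52 − £20,715.00 = £16,559.52.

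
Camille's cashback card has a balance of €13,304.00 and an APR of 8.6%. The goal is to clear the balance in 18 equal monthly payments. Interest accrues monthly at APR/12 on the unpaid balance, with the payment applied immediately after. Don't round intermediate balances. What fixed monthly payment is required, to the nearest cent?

€790.45

Monthly rate r = 8.6%/12 = 0.716667% = 0.00716667.
Level-payment amortization: P = B₀·r / (1 − (1+r)^(−n)) = 13304.00·0.00716667 / (1 − 1.00717^(−18)).
Denominator 1 − (1+r)^(−18) = 0.120621567.
P = 95.3453 / 0.120621567 ≈ 790.45.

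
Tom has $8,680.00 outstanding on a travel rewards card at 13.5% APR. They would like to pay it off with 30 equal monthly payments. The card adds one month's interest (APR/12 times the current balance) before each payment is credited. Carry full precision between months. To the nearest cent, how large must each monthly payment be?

$342.51

Monthly rate r = 13.5%/12 = 1.125% = 0.01125.
Level-payment amortization: P = B₀·r / (1 − (1+r)^(−n)) = 8680.00·0.01125 / (1 − 1.01125^(−30)).
Denominator 1 − (1+r)^(−30) = 0.285102199.
P = 97.65 / 0.285102199 ≈ 342.51.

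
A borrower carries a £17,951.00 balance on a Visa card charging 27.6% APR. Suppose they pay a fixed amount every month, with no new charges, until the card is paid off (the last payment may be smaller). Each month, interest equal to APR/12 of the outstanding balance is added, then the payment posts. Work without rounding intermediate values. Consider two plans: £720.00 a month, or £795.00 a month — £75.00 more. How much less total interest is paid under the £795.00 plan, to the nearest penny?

£1,364.84

Monthly rate r = 27.6%/12 = 2.3% = 0.023.
At £720.00/mo: n = ⌈−ln(1 − rB₀/P)/ln(1+r)⌉ = 38 payments (last £338.58); total interest = total paid − £17,951.00 = £9,027.58.
At £795.00/mo: 33 payments (last £173.74); total interest £7,662.74.
Interest saved = £9,027.58 − £7,662.74 = £1,364.84.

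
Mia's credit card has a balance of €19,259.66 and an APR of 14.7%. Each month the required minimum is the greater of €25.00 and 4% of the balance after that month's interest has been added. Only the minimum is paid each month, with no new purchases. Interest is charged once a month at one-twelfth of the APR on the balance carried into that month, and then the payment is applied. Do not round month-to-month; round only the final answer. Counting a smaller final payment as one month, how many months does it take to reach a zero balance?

Monthly rate r = 14.7%/12 = 1.225% = 0.01225.
While 4% of the post-interest balance exceeds €25.00, each month B ← (B·(1+r))·(1 − 0.04), i.e. B shrinks by the factor (1+r)·0.96 = 0.97176.
This holds for months 1–121. Entering month 122 the balance is €601.58; 4% of the post-interest balance is now below €25.00, so the flat €25.00 minimum applies from here.
From month 122 a fixed €25.00 at rate r clears €601.58 in 29 more payments. Total: 121 + 29 = 150 months.

150 months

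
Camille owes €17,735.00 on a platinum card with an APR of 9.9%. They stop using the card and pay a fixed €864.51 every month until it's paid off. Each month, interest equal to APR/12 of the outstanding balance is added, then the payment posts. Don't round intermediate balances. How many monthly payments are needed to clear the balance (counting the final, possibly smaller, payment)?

Monthly rate r = 9.9%/12 = 0.825% = 0.00825.
Recurrence: B ← B·(1+r) − €864.51.
Month 1: interest €146.31; balance after payment €17,016.80.
Month 2: interest €140.39; balance after payment €16,292.68.
Closed form: n = −ln(1 − rB₀/P)/ln(1+r) = −ln(0.83076)/ln(1.00825) ≈ 22.568, so the balance reaches zero during payment 23.

23 months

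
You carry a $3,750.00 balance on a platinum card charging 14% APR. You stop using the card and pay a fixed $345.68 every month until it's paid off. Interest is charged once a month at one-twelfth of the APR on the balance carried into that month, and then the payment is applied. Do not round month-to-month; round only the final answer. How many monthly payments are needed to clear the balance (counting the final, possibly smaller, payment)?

Monthly rate r = 14%/12 = 1.16667% = 0.0116667.
Recurrence: B ← B·(1+r) − $345.68.
Month 1: interest $43.75; balance after payment $3,448.07.
Month 2: interest $40.23; balance after payment $3,142.62.
Closed form: n = −ln(1 − rB₀/P)/ln(1+r) = −ln(0.87344)/ln(1.01167) ≈ 11.666, so the balance reaches zero during payment 12.

12 payments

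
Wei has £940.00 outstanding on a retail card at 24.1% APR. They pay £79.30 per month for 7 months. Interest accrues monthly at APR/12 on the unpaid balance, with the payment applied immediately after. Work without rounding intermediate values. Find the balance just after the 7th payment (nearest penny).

Monthly rate r = 24.1%/12 = 2.00833% = 0.0200833.
Each month: B ← B·(1+r) − £79.30.
Month 1: interest £18.88; balance after payment £879.58.
Month 2: interest £17.66; balance after payment £817.94.
Month 3: interest £16.43; balance after payment £755.07.
Month 4: interest £15.16; balance after payment £690.93.
Month 5: interest £13.88; balance after payment £625.51.
Month 6: interest £12.56; balance after payment £558.77.
Month 7: interest £11.22; balance after payment £490.70.

£490.70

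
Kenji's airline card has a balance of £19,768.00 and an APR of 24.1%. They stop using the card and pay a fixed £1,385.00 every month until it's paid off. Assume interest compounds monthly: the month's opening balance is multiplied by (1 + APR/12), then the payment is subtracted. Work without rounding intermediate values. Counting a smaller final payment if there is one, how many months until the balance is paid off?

17 payments

Monthly rate r = 24.1%/12 = 2.00833% = 0.0200833.
Recurrence: B ← B·(1+r) − £1,385.00.
Month 1: interest £397.01; balance after payment £18,780.01.
Month 2: interest £377.17; balance after payment £17,772.17.
Closed form: n = −ln(1 − rB₀/P)/ln(1+r) = −ln(0.71335)/ln(1.02008) ≈ 16.987, so the balance reaches zero during payment 17.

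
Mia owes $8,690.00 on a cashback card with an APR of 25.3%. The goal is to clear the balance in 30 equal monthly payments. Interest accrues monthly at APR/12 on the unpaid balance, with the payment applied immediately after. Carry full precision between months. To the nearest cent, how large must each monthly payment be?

Monthly rate r = 25.3%/12 = 2.10833% = 0.0210833.
Level-payment amortization: P = B₀·r / (1 − (1+r)^(−n)) = 8690.00·0.0210833 / (1 − 1.02108^(−30)).
Denominator 1 − (1+r)^(−30) = 0.465233275.
P = 183.214 / 0.465233275 ≈ 393.81.

$393.81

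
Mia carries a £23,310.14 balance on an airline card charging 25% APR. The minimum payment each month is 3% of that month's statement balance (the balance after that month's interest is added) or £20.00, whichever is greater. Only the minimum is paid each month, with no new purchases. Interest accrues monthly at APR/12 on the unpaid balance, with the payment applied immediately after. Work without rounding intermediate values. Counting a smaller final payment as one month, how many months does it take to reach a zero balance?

Monthly rate r = 25%/12 = 2.08333% = 0.0208333.
While 3% of the post-interest balance exceeds £20.00, each month B ← (B·(1+r))·(1 − 0.03), i.e. B shrinks by the factor (1+r)·0.97 = 0.99021.
This holds for months 1–364. Entering month 365 the balance is £648.66; 3% of the post-interest balance is now below £20.00, so the flat £20.00 minimum applies from here.
From month 365 a fixed £20.00 at rate r clears £648.66 in 55 more payments. Total: 364 + 55 = 419 months.

419 months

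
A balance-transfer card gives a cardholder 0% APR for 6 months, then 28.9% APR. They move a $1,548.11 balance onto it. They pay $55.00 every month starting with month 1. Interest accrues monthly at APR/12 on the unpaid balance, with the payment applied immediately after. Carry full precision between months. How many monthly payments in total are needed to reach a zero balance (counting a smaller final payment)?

Promo months 1–6 at r₀ = 0%/12 = 0; months 7+ at r₁ = 28.9%/12 = 0.0240833.
After month 6 (no interest yet): B = $1,548.11 − 6·$55.00 = $1,218.11.
Then at r₁ with $55.00/mo: n₂ = −ln(1 − r₁·B/P)/ln(1+r₁) ≈ 32.03 → 33 more payments.

39 payments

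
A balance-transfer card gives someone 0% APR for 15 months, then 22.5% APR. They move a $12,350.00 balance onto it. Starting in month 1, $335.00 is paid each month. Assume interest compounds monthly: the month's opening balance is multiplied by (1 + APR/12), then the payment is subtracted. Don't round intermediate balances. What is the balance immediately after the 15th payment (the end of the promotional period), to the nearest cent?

Promo months 1–15 at r₀ = 0%/12 = 0; months 16+ at r₁ = 22.5%/12 = 0.01875.
After month 15 (no interest yet): B = $12,350.00 − 15·$335.00 = $7,325.00.

$7,325.00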